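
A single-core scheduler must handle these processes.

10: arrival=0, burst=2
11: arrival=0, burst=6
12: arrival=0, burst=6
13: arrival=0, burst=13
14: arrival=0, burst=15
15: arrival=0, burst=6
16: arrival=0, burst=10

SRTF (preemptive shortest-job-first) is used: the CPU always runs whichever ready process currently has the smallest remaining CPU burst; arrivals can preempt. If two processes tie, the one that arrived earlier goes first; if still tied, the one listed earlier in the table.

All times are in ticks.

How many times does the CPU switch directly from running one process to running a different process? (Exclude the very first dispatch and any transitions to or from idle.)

6

Gantt: | 10 0-2 | 11 2-8 | 12 8-14 | 15 14-20 | 16 20-30 | 13 30-43 | 14 43-58 |
Completion: 10=2  11=8  12=14  13=43  14=58  15=20  16=30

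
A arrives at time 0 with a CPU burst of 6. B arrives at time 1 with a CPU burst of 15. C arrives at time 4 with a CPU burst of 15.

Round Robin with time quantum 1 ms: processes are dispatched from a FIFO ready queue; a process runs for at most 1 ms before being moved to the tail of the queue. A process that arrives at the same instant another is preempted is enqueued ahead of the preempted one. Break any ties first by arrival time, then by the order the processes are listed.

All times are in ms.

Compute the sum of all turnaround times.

79

Timeline: | A 0-1 | B 1-2 | A 2-3 | B 3-4 | A 4-5 | C 5-6 | B 6-7 | A 7-8 | C 8-9 | B 9-10 | A 10-11 | C 11-12 | B 12-13 | A 13-14 | C 14-15 | B 15-16 | C 16-17 | B 17-18 | C 18-19 | B 19-20 | C 20-21 | B 21-22 | C 22-23 | B 23-24 | C 24-25 | B 25-26 | C 26-27 | B 27-28 | C 28-29 | B 29-30 | C 30-31 | B 31-32 | C 32-33 | B 33-34 | C 34-36 |
Completion: A=14  B=34  C=36
Turnaround (C−A): A=14  B=33  C=32
Turnaround = completion − arrival: A=14, B=33, C=32
Total turnaround = 14 + 33 + 32 = 79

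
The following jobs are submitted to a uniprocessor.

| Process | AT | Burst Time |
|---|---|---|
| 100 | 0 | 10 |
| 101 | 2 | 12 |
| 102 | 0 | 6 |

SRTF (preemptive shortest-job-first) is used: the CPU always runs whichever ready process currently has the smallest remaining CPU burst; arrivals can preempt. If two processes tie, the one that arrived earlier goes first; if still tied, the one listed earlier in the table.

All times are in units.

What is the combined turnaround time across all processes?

Schedule: | 102 0-6 | 100 6-16 | 101 16-28 |
Completion: 100=16  101=28  102=6
Turnaround = completion − arrival: 100=16, 101=26, 102=6
Total turnaround = 16 + 26 + 6 = 48

48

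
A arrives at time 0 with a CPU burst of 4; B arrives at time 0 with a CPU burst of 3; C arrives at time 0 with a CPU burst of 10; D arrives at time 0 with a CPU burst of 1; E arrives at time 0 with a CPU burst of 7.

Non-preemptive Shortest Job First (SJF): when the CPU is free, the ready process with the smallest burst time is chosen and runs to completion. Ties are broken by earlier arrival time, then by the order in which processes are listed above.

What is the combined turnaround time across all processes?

Schedule: | D 0-1 | B 1-4 | A 4-8 | E 8-15 | C 15-25 |
Completion: A=8  B=4  C=25  D=1  E=15
Turnaround (C−A): A=8  B=4  C=25  D=1  E=15
Turnaround = completion − arrival: A=8, B=4, C=25, D=1, E=15
Total turnaround = 8 + 4 + 25 + 1 + 15 = 53

53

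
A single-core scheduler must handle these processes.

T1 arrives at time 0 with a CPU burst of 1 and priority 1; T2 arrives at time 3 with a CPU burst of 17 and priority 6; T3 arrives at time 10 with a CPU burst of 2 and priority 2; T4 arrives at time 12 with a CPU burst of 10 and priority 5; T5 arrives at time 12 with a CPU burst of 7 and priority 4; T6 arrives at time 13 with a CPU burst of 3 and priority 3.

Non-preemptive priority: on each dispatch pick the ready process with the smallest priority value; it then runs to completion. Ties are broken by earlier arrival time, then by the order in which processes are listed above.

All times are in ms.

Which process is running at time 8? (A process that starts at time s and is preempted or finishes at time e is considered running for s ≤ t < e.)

T2

Schedule: | T1 0-1 | idle 1-3 | T2 3-20 | T3 20-22 | T6 22-25 | T5 25-32 | T4 32-42 |
Completion: T1=1  T2=20  T3=22  T4=42  T5=32  T6=25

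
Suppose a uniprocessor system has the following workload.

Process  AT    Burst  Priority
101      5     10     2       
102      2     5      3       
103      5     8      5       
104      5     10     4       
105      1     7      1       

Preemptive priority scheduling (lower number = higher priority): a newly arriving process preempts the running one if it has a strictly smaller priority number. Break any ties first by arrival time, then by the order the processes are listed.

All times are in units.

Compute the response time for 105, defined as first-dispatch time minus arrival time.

0

Gantt: | idle 0-1 | 105 1-8 | 101 8-18 | 102 18-23 | 104 23-33 | 103 33-41 |
Completion: 101=18  102=23  103=41  104=33  105=8
Response(105) = first start − arrival = 1 − 1 = 0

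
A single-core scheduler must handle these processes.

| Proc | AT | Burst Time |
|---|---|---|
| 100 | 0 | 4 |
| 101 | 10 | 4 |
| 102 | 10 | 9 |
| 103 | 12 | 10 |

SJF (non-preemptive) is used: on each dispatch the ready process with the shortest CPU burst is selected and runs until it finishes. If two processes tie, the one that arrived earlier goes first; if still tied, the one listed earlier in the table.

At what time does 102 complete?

23

Schedule: | 100 0-4 | idle 4-10 | 101 10-14 | 102 14-23 | 103 23-33 |
Completion: 100=4  101=14  102=23  103=33
Turnaround (C−A): 100=4  101=4  102=13  103=21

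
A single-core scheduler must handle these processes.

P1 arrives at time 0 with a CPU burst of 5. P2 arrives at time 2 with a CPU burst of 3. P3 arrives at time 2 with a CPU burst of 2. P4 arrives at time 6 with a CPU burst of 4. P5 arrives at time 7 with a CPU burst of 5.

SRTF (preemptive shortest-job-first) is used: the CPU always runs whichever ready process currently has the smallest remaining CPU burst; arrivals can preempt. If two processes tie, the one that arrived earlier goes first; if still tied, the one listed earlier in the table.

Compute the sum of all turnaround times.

Schedule: | P1 0-2 | P3 2-4 | P1 4-7 | P2 7-10 | P4 10-14 | P5 14-19 |
Completion: P1=7  P2=10  P3=4  P4=14  P5=19
Turnaround = completion − arrival: P1=7, P2=8, P3=2, P4=8, P5=12
Total turnaround = 7 + 8 + 2 + 8 + 12 = 37

37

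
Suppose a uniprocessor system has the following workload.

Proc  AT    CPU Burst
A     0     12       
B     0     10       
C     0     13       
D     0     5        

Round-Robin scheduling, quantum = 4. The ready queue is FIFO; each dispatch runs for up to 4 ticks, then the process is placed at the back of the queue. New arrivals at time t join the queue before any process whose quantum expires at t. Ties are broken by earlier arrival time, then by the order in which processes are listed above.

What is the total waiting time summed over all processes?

97

Timeline: | A 0-4 | B 4-8 | C 8-12 | D 12-16 | A 16-20 | B 20-24 | C 24-28 | D 28-29 | A 29-33 | B 33-35 | C 35-40 |
Completion: A=33  B=35  C=40  D=29
Waiting = turnaround − burst: A=21, B=25, C=27, D=24
Total waiting = 21 + 25 + 27 + 24 = 97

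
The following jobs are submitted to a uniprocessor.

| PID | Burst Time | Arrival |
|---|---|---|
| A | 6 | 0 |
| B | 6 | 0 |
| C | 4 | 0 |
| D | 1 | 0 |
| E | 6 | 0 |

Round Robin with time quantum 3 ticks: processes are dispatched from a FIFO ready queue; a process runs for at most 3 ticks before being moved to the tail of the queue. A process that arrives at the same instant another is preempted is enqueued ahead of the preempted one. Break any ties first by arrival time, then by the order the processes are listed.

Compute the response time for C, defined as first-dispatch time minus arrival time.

6

Gantt: | A 0-3 | B 3-6 | C 6-9 | D 9-10 | E 10-13 | A 13-16 | B 16-19 | C 19-20 | E 20-23 |
Completion: A=16  B=19  C=20  D=10  E=23
Turnaround (C−A): A=16  B=19  C=20  D=10  E=23
Response(C) = first start − arrival = 6 − 0 = 6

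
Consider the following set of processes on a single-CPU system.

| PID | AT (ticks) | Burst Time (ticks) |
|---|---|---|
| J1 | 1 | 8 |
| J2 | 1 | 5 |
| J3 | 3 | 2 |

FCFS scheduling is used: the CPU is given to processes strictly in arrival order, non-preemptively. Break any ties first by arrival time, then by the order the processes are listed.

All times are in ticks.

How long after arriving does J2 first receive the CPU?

8

Timeline: | idle 0-1 | J1 1-9 | J2 9-14 | J3 14-16 |
Completion: J1=9  J2=14  J3=16
Turnaround (C−A): J1=8  J2=13  J3=13
Response(J2) = first start − arrival = 9 − 1 = 8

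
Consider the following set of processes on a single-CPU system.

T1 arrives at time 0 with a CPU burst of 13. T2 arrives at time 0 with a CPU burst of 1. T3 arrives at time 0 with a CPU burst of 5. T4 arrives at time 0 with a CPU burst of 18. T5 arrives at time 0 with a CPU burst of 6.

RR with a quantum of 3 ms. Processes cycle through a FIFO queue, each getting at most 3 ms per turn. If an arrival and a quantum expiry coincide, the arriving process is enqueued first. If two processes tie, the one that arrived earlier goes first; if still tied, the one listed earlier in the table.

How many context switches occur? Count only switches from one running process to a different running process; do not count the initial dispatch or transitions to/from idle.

14

Schedule: | T1 0-3 | T2 3-4 | T3 4-7 | T4 7-10 | T5 10-13 | T1 13-16 | T3 16-18 | T4 18-21 | T5 21-24 | T1 24-27 | T4 27-30 | T1 30-33 | T4 33-36 | T1 36-37 | T4 37-43 |
Completion: T1=37  T2=4  T3=18  T4=43  T5=24
Turnaround (C−A): T1=37  T2=4  T3=18  T4=43  T5=24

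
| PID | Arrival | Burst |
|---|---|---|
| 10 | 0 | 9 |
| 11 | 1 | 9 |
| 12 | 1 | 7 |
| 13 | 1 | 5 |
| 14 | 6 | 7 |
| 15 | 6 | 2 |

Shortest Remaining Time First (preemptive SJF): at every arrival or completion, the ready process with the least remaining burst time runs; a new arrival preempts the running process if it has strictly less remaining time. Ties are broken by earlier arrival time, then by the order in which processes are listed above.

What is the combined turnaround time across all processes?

105

Gantt: | 10 0-1 | 13 1-6 | 15 6-8 | 12 8-15 | 14 15-22 | 10 22-30 | 11 30-39 |
Completion: 10=30  11=39  12=15  13=6  14=22  15=8
Turnaround (C−A): 10=30  11=38  12=14  13=5  14=16  15=2
Turnaround = completion − arrival: 10=30, 11=38, 12=14, 13=5, 14=16, 15=2
Total turnaround = 30 + 38 + 14 + 5 + 16 + 2 = 105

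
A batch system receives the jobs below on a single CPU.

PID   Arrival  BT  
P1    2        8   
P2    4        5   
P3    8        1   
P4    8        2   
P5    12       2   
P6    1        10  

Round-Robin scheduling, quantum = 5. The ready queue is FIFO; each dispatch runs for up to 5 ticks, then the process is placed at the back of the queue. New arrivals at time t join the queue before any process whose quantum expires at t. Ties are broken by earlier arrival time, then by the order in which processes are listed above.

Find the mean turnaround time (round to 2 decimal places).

Timeline: | idle 0-1 | P6 1-6 | P1 6-11 | P2 11-16 | P6 16-21 | P3 21-22 | P4 22-24 | P1 24-27 | P5 27-29 |
Completion: P1=27  P2=16  P3=22  P4=24  P5=29  P6=21
Turnaround times: P1=25, P2=12, P3=14, P4=16, P5=17, P6=20
Average turnaround = (25+12+14+16+17+20) / 6 = 104/6 = 17.33

17.33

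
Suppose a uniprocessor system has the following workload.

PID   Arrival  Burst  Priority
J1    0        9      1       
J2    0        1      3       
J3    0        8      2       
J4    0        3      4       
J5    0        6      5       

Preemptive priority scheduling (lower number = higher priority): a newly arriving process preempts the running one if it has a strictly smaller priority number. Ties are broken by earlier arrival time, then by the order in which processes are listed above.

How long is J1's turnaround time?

Schedule: | J1 0-9 | J3 9-17 | J2 17-18 | J4 18-21 | J5 21-27 |
Completion: J1=9  J2=18  J3=17  J4=21  J5=27
Turnaround(J1) = completion − arrival = 9 − 0 = 9

9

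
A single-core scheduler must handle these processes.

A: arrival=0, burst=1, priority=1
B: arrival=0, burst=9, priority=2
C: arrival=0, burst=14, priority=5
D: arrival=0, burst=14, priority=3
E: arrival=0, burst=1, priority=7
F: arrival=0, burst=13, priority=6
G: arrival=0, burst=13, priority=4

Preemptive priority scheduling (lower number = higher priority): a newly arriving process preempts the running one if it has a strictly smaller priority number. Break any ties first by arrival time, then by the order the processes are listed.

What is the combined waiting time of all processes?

Timeline: | A 0-1 | B 1-10 | D 10-24 | G 24-37 | C 37-51 | F 51-64 | E 64-65 |
Completion: A=1  B=10  C=51  D=24  E=65  F=64  G=37
Turnaround (C−A): A=1  B=10  C=51  D=24  E=65  F=64  G=37
Waiting = turnaround − burst: A=0, B=1, C=37, D=10, E=64, F=51, G=24
Total waiting = 0 + 1 + 37 + 10 + 64 + 51 + 24 = 187

187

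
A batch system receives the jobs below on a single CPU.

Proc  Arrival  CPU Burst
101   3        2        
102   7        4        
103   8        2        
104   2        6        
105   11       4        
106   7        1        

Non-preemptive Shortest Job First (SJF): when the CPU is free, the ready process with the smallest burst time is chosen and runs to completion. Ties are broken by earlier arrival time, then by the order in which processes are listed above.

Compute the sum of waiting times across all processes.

Gantt: | idle 0-2 | 104 2-8 | 106 8-9 | 101 9-11 | 103 11-13 | 102 13-17 | 105 17-21 |
Completion: 101=11  102=17  103=13  104=8  105=21  106=9
Turnaround (C−A): 101=8  102=10  103=5  104=6  105=10  106=2
Waiting = turnaround − burst: 101=6, 102=6, 103=3, 104=0, 105=6, 106=1
Total waiting = 6 + 6 + 3 + 0 + 6 + 1 = 22

22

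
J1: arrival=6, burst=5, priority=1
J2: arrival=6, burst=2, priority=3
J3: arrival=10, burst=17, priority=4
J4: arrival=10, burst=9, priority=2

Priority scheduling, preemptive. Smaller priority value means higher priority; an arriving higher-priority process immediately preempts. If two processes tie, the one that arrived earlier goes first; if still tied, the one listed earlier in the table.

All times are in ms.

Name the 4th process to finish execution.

Timeline: | idle 0-6 | J1 6-11 | J4 11-20 | J2 20-22 | J3 22-39 |
Completion: J1=11  J2=22  J3=39  J4=20
Finish order: J1 → J4 → J2 → J3

J3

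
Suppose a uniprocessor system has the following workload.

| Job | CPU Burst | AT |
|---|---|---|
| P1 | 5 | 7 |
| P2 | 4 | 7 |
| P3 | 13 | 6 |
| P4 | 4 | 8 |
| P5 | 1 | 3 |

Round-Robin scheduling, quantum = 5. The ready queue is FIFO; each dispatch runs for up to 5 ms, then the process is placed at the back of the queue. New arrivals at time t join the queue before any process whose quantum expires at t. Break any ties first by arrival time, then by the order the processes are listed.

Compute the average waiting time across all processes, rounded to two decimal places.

Schedule: | idle 0-3 | P5 3-4 | idle 4-6 | P3 6-11 | P1 11-16 | P2 16-20 | P4 20-24 | P3 24-32 |
Completion: P1=16  P2=20  P3=32  P4=24  P5=4
Turnaround (C−A): P1=9  P2=13  P3=26  P4=16  P5=1
Waiting times: P1=4, P2=9, P3=13, P4=12, P5=0
Average waiting = (4+9+13+12+0) / 5 = 38/5 = 7.60

7.60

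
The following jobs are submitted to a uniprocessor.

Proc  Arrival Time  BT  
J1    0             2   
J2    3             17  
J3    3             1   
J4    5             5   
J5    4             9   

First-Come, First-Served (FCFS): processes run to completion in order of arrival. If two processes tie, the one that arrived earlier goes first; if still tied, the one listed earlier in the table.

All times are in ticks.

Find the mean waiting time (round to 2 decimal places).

11.80

Timeline: | J1 0-2 | idle 2-3 | J2 3-20 | J3 20-21 | J5 21-30 | J4 30-35 |
Completion: J1=2  J2=20  J3=21  J4=35  J5=30
Turnaround (C−A): J1=2  J2=17  J3=18  J4=30  J5=26
Waiting times: J1=0, J2=0, J3=17, J4=25, J5=17
Average waiting = (0+0+17+25+17) / 5 = 59/5 = 11.80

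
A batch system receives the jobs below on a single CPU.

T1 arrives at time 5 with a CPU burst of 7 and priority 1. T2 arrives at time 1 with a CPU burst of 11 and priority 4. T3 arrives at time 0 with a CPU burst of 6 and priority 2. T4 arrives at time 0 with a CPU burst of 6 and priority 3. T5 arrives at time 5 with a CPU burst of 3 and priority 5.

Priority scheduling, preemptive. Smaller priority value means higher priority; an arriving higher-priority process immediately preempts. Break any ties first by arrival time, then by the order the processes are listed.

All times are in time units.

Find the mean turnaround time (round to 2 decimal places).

Schedule: | T3 0-5 | T1 5-12 | T3 12-13 | T4 13-19 | T2 19-30 | T5 30-33 |
Completion: T1=12  T2=30  T3=13  T4=19  T5=33
Turnaround (C−A): T1=7  T2=29  T3=13  T4=19  T5=28
Turnaround times: T1=7, T2=29, T3=13, T4=19, T5=28
Average turnaround = (7+29+13+19+28) / 5 = 96/5 = 19.20

19.20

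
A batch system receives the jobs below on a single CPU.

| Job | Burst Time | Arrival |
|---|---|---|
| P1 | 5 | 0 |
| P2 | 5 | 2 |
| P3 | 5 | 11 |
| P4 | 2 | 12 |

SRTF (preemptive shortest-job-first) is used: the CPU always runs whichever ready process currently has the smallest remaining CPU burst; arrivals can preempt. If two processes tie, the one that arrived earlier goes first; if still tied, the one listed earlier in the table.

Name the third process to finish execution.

Timeline: | P1 0-5 | P2 5-10 | idle 10-11 | P3 11-12 | P4 12-14 | P3 14-18 |
Completion: P1=5  P2=10  P3=18  P4=14
Turnaround (C−A): P1=5  P2=8  P3=7  P4=2
Finish order: P1 → P2 → P4 → P3

P4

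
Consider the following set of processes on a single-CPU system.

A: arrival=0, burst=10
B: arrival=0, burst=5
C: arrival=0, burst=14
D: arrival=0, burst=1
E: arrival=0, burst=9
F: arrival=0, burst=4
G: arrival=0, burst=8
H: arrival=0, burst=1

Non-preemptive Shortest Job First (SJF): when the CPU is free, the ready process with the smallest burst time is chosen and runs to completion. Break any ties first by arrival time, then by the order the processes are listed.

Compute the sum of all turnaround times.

157

Schedule: | D 0-1 | H 1-2 | F 2-6 | B 6-11 | G 11-19 | E 19-28 | A 28-38 | C 38-52 |
Completion: A=38  B=11  C=52  D=1  E=28  F=6  G=19  H=2
Turnaround = completion − arrival: A=38, B=11, C=52, D=1, E=28, F=6, G=19, H=2
Total turnaround = 38 + 11 + 52 + 1 + 28 + 6 + 19 + 2 = 157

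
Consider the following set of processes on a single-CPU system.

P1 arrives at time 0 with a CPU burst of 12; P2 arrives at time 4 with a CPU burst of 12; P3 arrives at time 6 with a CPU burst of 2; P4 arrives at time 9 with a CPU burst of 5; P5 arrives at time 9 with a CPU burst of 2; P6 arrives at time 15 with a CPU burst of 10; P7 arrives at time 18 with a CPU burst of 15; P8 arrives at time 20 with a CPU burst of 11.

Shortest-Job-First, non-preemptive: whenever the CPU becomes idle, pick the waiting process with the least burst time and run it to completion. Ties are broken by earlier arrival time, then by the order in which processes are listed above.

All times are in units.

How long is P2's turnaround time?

Gantt: | P1 0-12 | P3 12-14 | P5 14-16 | P4 16-21 | P6 21-31 | P8 31-42 | P2 42-54 | P7 54-69 |
Completion: P1=12  P2=54  P3=14  P4=21  P5=16  P6=31  P7=69  P8=42
Turnaround(P2) = completion − arrival = 54 − 4 = 50

50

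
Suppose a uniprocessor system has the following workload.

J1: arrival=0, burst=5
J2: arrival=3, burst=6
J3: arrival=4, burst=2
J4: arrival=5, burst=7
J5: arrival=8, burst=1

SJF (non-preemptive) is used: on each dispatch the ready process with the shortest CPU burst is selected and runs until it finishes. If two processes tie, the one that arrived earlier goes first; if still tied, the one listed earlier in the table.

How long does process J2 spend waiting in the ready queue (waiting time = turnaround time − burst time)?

Schedule: | J1 0-5 | J3 5-7 | J2 7-13 | J5 13-14 | J4 14-21 |
Completion: J1=5  J2=13  J3=7  J4=21  J5=14
Turnaround (C−A): J1=5  J2=10  J3=3  J4=16  J5=6
Waiting(J2) = turnaround − burst = 10 − 6 = 4

4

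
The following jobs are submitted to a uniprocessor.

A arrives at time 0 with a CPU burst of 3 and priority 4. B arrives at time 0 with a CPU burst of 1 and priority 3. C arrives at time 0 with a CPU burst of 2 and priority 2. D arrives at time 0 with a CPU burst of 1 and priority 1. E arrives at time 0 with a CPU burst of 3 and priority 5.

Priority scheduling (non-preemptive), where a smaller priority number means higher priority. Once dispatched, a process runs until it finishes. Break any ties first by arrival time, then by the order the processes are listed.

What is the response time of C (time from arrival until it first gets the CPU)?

Timeline: | D 0-1 | C 1-3 | B 3-4 | A 4-7 | E 7-10 |
Completion: A=7  B=4  C=3  D=1  E=10
Response(C) = first start − arrival = 1 − 0 = 1

1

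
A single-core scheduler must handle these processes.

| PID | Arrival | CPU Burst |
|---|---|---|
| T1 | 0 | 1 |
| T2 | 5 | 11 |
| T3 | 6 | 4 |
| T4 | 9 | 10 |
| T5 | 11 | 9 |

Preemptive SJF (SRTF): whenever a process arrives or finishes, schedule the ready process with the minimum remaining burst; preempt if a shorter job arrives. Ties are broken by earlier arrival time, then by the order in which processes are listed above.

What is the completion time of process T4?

39

Timeline: | T1 0-1 | idle 1-5 | T2 5-6 | T3 6-10 | T2 10-20 | T5 20-29 | T4 29-39 |
Completion: T1=1  T2=20  T3=10  T4=39  T5=29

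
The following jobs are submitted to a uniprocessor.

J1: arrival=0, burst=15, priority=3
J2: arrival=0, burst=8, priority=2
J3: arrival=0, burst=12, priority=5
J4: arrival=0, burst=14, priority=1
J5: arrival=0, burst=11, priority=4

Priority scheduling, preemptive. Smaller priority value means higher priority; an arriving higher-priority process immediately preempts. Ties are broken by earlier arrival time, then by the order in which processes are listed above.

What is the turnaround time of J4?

14

Gantt: | J4 0-14 | J2 14-22 | J1 22-37 | J5 37-48 | J3 48-60 |
Completion: J1=37  J2=22  J3=60  J4=14  J5=48
Turnaround (C−A): J1=37  J2=22  J3=60  J4=14  J5=48
Turnaround(J4) = completion − arrival = 14 − 0 = 14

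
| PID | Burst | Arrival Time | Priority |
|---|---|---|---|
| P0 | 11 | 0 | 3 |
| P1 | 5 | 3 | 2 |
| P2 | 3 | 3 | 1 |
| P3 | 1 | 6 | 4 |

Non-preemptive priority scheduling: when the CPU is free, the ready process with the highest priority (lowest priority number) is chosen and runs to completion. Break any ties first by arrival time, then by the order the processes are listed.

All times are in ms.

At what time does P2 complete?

Timeline: | P0 0-11 | P2 11-14 | P1 14-19 | P3 19-20 |
Completion: P0=11  P1=19  P2=14  P3=20
Turnaround (C−A): P0=11  P1=16  P2=11  P3=14

14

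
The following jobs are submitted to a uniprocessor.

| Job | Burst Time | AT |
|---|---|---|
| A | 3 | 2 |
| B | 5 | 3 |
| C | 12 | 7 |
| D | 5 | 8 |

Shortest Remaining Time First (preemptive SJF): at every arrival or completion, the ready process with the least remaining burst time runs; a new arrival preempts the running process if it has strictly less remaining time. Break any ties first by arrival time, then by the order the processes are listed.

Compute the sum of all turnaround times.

Gantt: | idle 0-2 | A 2-5 | B 5-10 | D 10-15 | C 15-27 |
Completion: A=5  B=10  C=27  D=15
Turnaround = completion − arrival: A=3, B=7, C=20, D=7
Total turnaround = 3 + 7 + 20 + 7 = 37

37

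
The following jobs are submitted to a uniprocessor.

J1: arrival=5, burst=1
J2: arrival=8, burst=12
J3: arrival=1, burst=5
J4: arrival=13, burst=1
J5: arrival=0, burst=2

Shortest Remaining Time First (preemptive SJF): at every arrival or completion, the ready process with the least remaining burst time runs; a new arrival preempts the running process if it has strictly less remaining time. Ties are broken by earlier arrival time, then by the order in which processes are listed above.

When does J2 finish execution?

Timeline: | J5 0-2 | J3 2-5 | J1 5-6 | J3 6-8 | J2 8-13 | J4 13-14 | J2 14-21 |
Completion: J1=6  J2=21  J3=8  J4=14  J5=2

21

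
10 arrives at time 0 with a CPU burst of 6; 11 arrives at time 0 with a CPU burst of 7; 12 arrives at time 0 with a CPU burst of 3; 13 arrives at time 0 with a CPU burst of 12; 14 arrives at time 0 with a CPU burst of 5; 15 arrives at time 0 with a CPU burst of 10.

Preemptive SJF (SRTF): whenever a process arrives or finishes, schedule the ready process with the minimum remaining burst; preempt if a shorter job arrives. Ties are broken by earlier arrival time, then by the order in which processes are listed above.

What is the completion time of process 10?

Gantt: | 12 0-3 | 14 3-8 | 10 8-14 | 11 14-21 | 15 21-31 | 13 31-43 |
Completion: 10=14  11=21  12=3  13=43  14=8  15=31
Turnaround (C−A): 10=14  11=21  12=3  13=43  14=8  15=31

14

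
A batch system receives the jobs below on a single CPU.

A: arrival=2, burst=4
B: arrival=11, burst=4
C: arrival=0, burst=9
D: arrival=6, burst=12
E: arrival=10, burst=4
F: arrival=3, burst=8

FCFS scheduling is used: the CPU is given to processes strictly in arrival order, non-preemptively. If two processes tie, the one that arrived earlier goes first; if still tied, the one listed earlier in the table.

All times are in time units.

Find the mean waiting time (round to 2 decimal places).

Gantt: | C 0-9 | A 9-13 | F 13-21 | D 21-33 | E 33-37 | B 37-41 |
Completion: A=13  B=41  C=9  D=33  E=37  F=21
Turnaround (C−A): A=11  B=30  C=9  D=27  E=27  F=18
Waiting times: A=7, B=26, C=0, D=15, E=23, F=10
Average waiting = (7+26+0+15+23+10) / 6 = 81/6 = 13.50

13.50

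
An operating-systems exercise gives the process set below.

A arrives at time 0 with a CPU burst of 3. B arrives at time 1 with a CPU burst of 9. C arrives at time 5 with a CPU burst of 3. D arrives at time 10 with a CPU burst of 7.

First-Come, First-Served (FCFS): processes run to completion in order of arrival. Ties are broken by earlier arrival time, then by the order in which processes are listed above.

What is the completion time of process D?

Gantt: | A 0-3 | B 3-12 | C 12-15 | D 15-22 |
Completion: A=3  B=12  C=15  D=22
Turnaround (C−A): A=3  B=11  C=10  D=12

22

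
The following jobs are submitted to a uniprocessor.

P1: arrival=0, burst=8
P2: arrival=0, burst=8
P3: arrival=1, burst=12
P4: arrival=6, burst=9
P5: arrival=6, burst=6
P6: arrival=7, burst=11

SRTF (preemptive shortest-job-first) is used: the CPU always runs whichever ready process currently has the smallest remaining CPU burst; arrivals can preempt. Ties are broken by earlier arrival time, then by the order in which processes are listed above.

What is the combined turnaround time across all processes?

Gantt: | P1 0-8 | P5 8-14 | P2 14-22 | P4 22-31 | P6 31-42 | P3 42-54 |
Completion: P1=8  P2=22  P3=54  P4=31  P5=14  P6=42
Turnaround (C−A): P1=8  P2=22  P3=53  P4=25  P5=8  P6=35
Turnaround = completion − arrival: P1=8, P2=22, P3=53, P4=25, P5=8, P6=35
Total turnaround = 8 + 22 + 53 + 25 + 8 + 35 = 151

151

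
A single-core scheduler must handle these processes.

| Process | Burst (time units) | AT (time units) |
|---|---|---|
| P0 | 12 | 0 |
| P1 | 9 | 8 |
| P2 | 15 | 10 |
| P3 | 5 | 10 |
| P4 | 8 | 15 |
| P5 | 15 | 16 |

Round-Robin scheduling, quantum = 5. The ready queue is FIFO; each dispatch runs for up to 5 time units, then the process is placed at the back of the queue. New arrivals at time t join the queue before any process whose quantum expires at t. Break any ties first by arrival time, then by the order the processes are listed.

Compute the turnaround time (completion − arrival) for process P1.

Schedule: | P0 0-10 | P1 10-15 | P2 15-20 | P3 20-25 | P0 25-27 | P4 27-32 | P1 32-36 | P5 36-41 | P2 41-46 | P4 46-49 | P5 49-54 | P2 54-59 | P5 59-64 |
Completion: P0=27  P1=36  P2=59  P3=25  P4=49  P5=64
Turnaround (C−A): P0=27  P1=28  P2=49  P3=15  P4=34  P5=48
Turnaround(P1) = completion − arrival = 36 − 8 = 28

28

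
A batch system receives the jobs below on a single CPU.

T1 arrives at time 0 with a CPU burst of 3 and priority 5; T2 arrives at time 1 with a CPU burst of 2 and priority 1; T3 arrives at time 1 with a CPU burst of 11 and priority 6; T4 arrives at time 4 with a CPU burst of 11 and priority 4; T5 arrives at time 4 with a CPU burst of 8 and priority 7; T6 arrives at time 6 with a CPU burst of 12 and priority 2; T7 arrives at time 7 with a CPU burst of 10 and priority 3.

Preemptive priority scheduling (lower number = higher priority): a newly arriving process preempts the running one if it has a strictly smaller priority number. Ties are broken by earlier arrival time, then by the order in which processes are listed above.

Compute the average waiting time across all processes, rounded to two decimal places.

21.43

Timeline: | T1 0-1 | T2 1-3 | T1 3-4 | T4 4-6 | T6 6-18 | T7 18-28 | T4 28-37 | T1 37-38 | T3 38-49 | T5 49-57 |
Completion: T1=38  T2=3  T3=49  T4=37  T5=57  T6=18  T7=28
Turnaround (C−A): T1=38  T2=2  T3=48  T4=33  T5=53  T6=12  T7=21
Waiting times: T1=35, T2=0, T3=37, T4=22, T5=45, T6=0, T7=11
Average waiting = (35+0+37+22+45+0+11) / 7 = 150/7 = 21.43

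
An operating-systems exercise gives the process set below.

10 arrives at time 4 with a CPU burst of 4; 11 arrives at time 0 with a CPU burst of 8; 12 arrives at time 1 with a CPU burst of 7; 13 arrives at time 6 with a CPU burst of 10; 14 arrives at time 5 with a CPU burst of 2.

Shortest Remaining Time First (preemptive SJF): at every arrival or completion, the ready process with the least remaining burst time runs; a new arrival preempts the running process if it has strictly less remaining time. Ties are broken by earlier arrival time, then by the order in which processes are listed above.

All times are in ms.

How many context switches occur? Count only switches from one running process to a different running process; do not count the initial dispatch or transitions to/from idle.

Timeline: | 11 0-5 | 14 5-7 | 11 7-10 | 10 10-14 | 12 14-21 | 13 21-31 |
Completion: 10=14  11=10  12=21  13=31  14=7
Turnaround (C−A): 10=10  11=10  12=20  13=25  14=2

5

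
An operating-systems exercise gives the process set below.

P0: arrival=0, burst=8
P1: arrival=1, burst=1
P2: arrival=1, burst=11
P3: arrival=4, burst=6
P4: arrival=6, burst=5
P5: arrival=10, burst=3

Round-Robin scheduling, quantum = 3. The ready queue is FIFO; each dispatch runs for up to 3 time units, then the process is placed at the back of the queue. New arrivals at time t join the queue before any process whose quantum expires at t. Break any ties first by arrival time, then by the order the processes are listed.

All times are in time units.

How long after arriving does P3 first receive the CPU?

6

Gantt: | P0 0-3 | P1 3-4 | P2 4-7 | P0 7-10 | P3 10-13 | P4 13-16 | P2 16-19 | P5 19-22 | P0 22-24 | P3 24-27 | P4 27-29 | P2 29-34 |
Completion: P0=24  P1=4  P2=34  P3=27  P4=29  P5=22
Turnaround (C−A): P0=24  P1=3  P2=33  P3=23  P4=23  P5=12
Response(P3) = first start − arrival = 10 − 4 = 6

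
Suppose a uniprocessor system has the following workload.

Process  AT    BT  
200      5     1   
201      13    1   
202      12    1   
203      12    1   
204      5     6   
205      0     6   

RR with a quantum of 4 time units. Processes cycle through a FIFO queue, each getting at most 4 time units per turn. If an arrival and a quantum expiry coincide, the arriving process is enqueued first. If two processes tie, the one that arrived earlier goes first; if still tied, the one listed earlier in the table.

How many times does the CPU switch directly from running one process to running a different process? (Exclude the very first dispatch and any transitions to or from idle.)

Schedule: | 205 0-6 | 200 6-7 | 204 7-13 | 202 13-14 | 203 14-15 | 201 15-16 |
Completion: 200=7  201=16  202=14  203=15  204=13  205=6
Turnaround (C−A): 200=2  201=3  202=2  203=3  204=8  205=6

5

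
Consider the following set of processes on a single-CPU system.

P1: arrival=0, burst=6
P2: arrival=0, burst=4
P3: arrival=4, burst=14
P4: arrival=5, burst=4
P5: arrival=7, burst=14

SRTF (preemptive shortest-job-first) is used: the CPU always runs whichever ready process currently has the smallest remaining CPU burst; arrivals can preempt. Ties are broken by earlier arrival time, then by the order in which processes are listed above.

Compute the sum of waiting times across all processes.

39

Schedule: | P2 0-4 | P1 4-5 | P4 5-9 | P1 9-14 | P3 14-28 | P5 28-42 |
Completion: P1=14  P2=4  P3=28  P4=9  P5=42
Waiting = turnaround − burst: P1=8, P2=0, P3=10, P4=0, P5=21
Total waiting = 8 + 0 + 10 + 0 + 21 = 39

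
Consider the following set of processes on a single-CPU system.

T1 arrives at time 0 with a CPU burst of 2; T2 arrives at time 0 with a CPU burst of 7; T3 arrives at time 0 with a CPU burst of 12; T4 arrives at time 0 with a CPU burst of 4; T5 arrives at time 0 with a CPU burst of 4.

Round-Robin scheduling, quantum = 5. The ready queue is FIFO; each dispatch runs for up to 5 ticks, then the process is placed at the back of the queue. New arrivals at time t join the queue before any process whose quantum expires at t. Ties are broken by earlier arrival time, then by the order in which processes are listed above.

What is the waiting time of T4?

Timeline: | T1 0-2 | T2 2-7 | T3 7-12 | T4 12-16 | T5 16-20 | T2 20-22 | T3 22-29 |
Completion: T1=2  T2=22  T3=29  T4=16  T5=20
Turnaround (C−A): T1=2  T2=22  T3=29  T4=16  T5=20
Waiting(T4) = turnaround − burst = 16 − 4 = 12

12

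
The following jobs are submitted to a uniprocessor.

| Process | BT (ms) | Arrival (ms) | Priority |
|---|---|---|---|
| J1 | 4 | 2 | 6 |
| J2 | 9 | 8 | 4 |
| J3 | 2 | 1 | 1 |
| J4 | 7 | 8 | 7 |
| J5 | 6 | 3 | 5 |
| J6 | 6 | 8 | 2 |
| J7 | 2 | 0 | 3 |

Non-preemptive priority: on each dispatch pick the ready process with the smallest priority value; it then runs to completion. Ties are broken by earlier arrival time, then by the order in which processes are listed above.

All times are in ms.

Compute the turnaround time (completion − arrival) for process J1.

27

Timeline: | J7 0-2 | J3 2-4 | J5 4-10 | J6 10-16 | J2 16-25 | J1 25-29 | J4 29-36 |
Completion: J1=29  J2=25  J3=4  J4=36  J5=10  J6=16  J7=2
Turnaround(J1) = completion − arrival = 29 − 2 = 27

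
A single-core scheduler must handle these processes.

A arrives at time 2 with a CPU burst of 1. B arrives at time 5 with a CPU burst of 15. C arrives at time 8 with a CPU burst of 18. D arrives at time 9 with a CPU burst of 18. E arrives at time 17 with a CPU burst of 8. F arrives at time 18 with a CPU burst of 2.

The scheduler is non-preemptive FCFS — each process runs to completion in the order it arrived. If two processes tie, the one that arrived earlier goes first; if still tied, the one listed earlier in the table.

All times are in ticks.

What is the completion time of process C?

Schedule: | idle 0-2 | A 2-3 | idle 3-5 | B 5-20 | C 20-38 | D 38-56 | E 56-64 | F 64-66 |
Completion: A=3  B=20  C=38  D=56  E=64  F=66
Turnaround (C−A): A=1  B=15  C=30  D=47  E=47  F=48

38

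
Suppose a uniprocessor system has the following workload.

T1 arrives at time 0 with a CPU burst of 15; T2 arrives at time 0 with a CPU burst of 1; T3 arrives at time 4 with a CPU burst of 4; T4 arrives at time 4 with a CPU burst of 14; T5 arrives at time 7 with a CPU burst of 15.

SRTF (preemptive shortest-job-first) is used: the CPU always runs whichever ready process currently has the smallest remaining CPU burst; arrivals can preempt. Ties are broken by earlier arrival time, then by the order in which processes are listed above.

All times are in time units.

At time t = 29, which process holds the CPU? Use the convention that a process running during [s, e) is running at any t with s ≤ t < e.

Schedule: | T2 0-1 | T1 1-4 | T3 4-8 | T1 8-20 | T4 20-34 | T5 34-49 |
Completion: T1=20  T2=1  T3=8  T4=34  T5=49

T4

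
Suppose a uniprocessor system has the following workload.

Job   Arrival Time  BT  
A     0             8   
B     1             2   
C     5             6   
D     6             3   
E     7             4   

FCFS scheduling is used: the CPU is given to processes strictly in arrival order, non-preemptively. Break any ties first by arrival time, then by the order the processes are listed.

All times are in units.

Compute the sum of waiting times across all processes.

Schedule: | A 0-8 | B 8-10 | C 10-16 | D 16-19 | E 19-23 |
Completion: A=8  B=10  C=16  D=19  E=23
Waiting = turnaround − burst: A=0, B=7, C=5, D=10, E=12
Total waiting = 0 + 7 + 5 + 10 + 12 = 34

34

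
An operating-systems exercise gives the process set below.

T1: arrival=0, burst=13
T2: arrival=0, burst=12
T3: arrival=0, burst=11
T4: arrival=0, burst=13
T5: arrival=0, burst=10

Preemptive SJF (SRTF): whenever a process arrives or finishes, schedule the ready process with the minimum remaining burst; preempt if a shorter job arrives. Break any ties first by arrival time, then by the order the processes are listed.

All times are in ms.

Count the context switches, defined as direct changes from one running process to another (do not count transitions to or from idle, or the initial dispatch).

4

Timeline: | T5 0-10 | T3 10-21 | T2 21-33 | T1 33-46 | T4 46-59 |
Completion: T1=46  T2=33  T3=21  T4=59  T5=10
Turnaround (C−A): T1=46  T2=33  T3=21  T4=59  T5=10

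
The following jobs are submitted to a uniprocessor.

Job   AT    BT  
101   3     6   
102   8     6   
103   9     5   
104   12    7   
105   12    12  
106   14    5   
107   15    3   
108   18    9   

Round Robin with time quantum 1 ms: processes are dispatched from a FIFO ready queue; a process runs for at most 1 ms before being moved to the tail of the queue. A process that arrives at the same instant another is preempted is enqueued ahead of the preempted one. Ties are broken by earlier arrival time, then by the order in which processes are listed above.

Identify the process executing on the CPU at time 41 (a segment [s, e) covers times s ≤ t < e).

Schedule: | idle 0-3 | 101 3-8 | 102 8-9 | 101 9-10 | 103 10-11 | 102 11-12 | 103 12-13 | 104 13-14 | 105 14-15 | 102 15-16 | 103 16-17 | 106 17-18 | 104 18-19 | 107 19-20 | 105 20-21 | 102 21-22 | 103 22-23 | 108 23-24 | 106 24-25 | 104 25-26 | 107 26-27 | 105 27-28 | 102 28-29 | 103 29-30 | 108 30-31 | 106 31-32 | 104 32-33 | 107 33-34 | 105 34-35 | 102 35-36 | 108 36-37 | 106 37-38 | 104 38-39 | 105 39-40 | 108 40-41 | 106 41-42 | 104 42-43 | 105 43-44 | 108 44-45 | 104 45-46 | 105 46-47 | 108 47-48 | 105 48-49 | 108 49-50 | 105 50-51 | 108 51-52 | 105 52-53 | 108 53-54 | 105 54-56 |
Completion: 101=10  102=36  103=30  104=46  105=56  106=42  107=34  108=54

106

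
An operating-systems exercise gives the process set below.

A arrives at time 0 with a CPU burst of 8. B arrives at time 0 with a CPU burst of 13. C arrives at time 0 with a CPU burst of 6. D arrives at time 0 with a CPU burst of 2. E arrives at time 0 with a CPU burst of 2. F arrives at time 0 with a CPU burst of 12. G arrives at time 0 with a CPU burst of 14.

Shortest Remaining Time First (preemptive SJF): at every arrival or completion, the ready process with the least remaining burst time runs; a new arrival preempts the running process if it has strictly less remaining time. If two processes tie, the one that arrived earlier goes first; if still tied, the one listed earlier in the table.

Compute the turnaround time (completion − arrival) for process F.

Gantt: | D 0-2 | E 2-4 | C 4-10 | A 10-18 | F 18-30 | B 30-43 | G 43-57 |
Completion: A=18  B=43  C=10  D=2  E=4  F=30  G=57
Turnaround (C−A): A=18  B=43  C=10  D=2  E=4  F=30  G=57
Turnaround(F) = completion − arrival = 30 − 0 = 30

30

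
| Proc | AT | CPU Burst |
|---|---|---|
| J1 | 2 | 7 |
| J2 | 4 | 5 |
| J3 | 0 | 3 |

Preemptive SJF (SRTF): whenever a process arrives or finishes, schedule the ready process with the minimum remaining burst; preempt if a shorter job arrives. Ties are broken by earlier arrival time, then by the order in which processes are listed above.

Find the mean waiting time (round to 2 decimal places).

Schedule: | J3 0-3 | J1 3-4 | J2 4-9 | J1 9-15 |
Completion: J1=15  J2=9  J3=3
Turnaround (C−A): J1=13  J2=5  J3=3
Waiting times: J1=6, J2=0, J3=0
Average waiting = (6+0+0) / 3 = 6/3 = 2.00

2.00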